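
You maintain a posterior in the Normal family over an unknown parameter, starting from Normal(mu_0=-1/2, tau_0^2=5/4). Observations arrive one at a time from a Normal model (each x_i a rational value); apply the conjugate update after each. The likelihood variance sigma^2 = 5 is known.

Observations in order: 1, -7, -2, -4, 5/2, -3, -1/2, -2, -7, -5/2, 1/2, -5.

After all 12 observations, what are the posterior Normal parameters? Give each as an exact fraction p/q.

mu_0=-31/16, tau_0^2=5/16

obs 1: x=1 → posterior Normal(-1/5, 1)
obs 2: x=-7 → posterior Normal(-4/3, 5/6)
obs 3: x=-2 → posterior Normal(-10/7, 5/7)
obs 4: x=-4 → posterior Normal(-7/4, 5/8)
obs 5: x=5/2 → posterior Normal(-23/18, 5/9)
obs 6: x=-3 → posterior Normal(-29/20, 1/2)
obs 7: x=-1/2 → posterior Normal(-15/11, 5/11)
obs 8: x=-2 → posterior Normal(-17/12, 5/12)
obs 9: x=-7 → posterior Normal(-24/13, 5/13)
obs 10: x=-5/2 → posterior Normal(-53/28, 5/14)
obs 11: x=1/2 → posterior Normal(-26/15, 1/3)
obs 12: x=-5 → posterior Normal(-31/16, 5/16)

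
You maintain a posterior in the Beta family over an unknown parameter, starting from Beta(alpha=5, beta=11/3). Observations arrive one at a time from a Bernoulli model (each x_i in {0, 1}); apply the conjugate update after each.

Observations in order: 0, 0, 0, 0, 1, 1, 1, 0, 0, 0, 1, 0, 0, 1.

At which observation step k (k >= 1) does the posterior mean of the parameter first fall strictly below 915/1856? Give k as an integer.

obs 1: x=0 → posterior Beta(5, 14/3)
obs 2: x=0 → posterior Beta(5, 17/3)
obs 3: x=0 → posterior Beta(5, 20/3)
obs 4: x=0 → posterior Beta(5, 23/3)
obs 5: x=1 → posterior Beta(6, 23/3)
obs 6: x=1 → posterior Beta(7, 23/3)
obs 7: x=1 → posterior Beta(8, 23/3)
obs 8: x=0 → posterior Beta(8, 26/3)
obs 9: x=0 → posterior Beta(8, 29/3)
obs 10: x=0 → posterior Beta(8, 32/3)
obs 11: x=1 → posterior Beta(9, 32/3)
obs 12: x=0 → posterior Beta(9, 35/3)
obs 13: x=0 → posterior Beta(9, 38/3)
obs 14: x=1 → posterior Beta(10, 38/3)

k = 2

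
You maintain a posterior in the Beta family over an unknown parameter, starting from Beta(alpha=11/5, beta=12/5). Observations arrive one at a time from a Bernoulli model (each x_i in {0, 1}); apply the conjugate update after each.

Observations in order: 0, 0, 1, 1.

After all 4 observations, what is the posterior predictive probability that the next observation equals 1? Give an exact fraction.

obs 1: x=0 → posterior Beta(11/5, 17/5)
obs 2: x=0 → posterior Beta(11/5, 22/5)
obs 3: x=1 → posterior Beta(16/5, 22/5)
obs 4: x=1 → posterior Beta(21/5, 22/5)

21/43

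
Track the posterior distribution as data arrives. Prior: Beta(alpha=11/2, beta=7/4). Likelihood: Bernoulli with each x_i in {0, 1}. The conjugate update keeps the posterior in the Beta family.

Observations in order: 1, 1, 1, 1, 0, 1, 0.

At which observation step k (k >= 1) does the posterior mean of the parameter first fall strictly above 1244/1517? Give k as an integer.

k = 3

obs 1: x=1 → posterior Beta(13/2, 7/4)
obs 2: x=1 → posterior Beta(15/2, 7/4)
obs 3: x=1 → posterior Beta(17/2, 7/4)
obs 4: x=1 → posterior Beta(19/2, 7/4)
obs 5: x=0 → posterior Beta(19/2, 11/4)
obs 6: x=1 → posterior Beta(21/2, 11/4)
obs 7: x=0 → posterior Beta(21/2, 15/4)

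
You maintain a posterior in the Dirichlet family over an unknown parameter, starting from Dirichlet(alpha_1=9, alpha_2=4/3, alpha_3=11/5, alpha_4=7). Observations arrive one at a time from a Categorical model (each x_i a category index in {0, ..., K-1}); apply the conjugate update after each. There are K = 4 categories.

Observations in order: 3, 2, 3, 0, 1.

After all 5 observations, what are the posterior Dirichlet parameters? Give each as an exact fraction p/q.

obs 1: x=3 → posterior Dirichlet(9, 4/3, 11/5, 8)
obs 2: x=2 → posterior Dirichlet(9, 4/3, 16/5, 8)
obs 3: x=3 → posterior Dirichlet(9, 4/3, 16/5, 9)
obs 4: x=0 → posterior Dirichlet(10, 4/3, 16/5, 9)
obs 5: x=1 → posterior Dirichlet(10, 7/3, 16/5, 9)

alpha_1=10, alpha_2=7/3, alpha_3=16/5, alpha_4=9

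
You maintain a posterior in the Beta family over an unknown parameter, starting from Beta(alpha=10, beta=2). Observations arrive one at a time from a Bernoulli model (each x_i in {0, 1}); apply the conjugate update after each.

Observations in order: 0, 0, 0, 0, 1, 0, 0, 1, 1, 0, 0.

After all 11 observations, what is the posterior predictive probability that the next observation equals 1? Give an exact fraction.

13/23

obs 1: x=0 → posterior Beta(10, 3)
obs 2: x=0 → posterior Beta(10, 4)
obs 3: x=0 → posterior Beta(10, 5)
obs 4: x=0 → posterior Beta(10, 6)
obs 5: x=1 → posterior Beta(11, 6)
obs 6: x=0 → posterior Beta(11, 7)
obs 7: x=0 → posterior Beta(11, 8)
obs 8: x=1 → posterior Beta(12, 8)
obs 9: x=1 → posterior Beta(13, 8)
obs 10: x=0 → posterior Beta(13, 9)
obs 11: x=0 → posterior Beta(13, 10)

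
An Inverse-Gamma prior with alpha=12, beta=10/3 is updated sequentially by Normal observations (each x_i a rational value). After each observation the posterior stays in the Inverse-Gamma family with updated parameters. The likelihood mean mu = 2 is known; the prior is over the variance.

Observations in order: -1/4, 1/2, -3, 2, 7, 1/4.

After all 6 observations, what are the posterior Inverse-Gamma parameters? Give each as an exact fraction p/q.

obs 1: x=-1/4 → posterior Inverse-Gamma(25/2, 563/96)
obs 2: x=1/2 → posterior Inverse-Gamma(13, 671/96)
obs 3: x=-3 → posterior Inverse-Gamma(27/2, 1871/96)
obs 4: x=2 → posterior Inverse-Gamma(14, 1871/96)
obs 5: x=7 → posterior Inverse-Gamma(29/2, 3071/96)
obs 6: x=1/4 → posterior Inverse-Gamma(15, 1609/48)

alpha=15, beta=1609/48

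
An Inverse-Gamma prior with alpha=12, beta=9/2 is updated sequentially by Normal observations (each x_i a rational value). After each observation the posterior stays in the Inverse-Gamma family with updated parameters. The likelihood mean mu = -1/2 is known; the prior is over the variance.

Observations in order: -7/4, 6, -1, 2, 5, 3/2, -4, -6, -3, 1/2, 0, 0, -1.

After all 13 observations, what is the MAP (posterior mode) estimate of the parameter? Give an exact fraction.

2305/624

obs 1: x=-7/4 → posterior Inverse-Gamma(25/2, 169/32)
obs 2: x=6 → posterior Inverse-Gamma(13, 845/32)
obs 3: x=-1 → posterior Inverse-Gamma(27/2, 849/32)
obs 4: x=2 → posterior Inverse-Gamma(14, 949/32)
obs 5: x=5 → posterior Inverse-Gamma(29/2, 1433/32)
obs 6: x=3/2 → posterior Inverse-Gamma(15, 1497/32)
obs 7: x=-4 → posterior Inverse-Gamma(31/2, 1693/32)
obs 8: x=-6 → posterior Inverse-Gamma(16, 2177/32)
obs 9: x=-3 → posterior Inverse-Gamma(33/2, 2277/32)
obs 10: x=1/2 → posterior Inverse-Gamma(17, 2293/32)
obs 11: x=0 → posterior Inverse-Gamma(35/2, 2297/32)
obs 12: x=0 → posterior Inverse-Gamma(18, 2301/32)
obs 13: x=-1 → posterior Inverse-Gamma(37/2, 2305/32)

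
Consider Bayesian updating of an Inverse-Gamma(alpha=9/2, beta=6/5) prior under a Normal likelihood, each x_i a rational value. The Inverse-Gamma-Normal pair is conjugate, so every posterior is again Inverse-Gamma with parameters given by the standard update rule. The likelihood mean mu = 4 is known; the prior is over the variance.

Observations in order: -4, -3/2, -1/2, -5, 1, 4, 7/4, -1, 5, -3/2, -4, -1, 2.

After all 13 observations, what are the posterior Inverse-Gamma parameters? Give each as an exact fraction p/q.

alpha=11, beta=28897/160

obs 1: x=-4 → posterior Inverse-Gamma(5, 166/5)
obs 2: x=-3/2 → posterior Inverse-Gamma(11/2, 1933/40)
obs 3: x=-1/2 → posterior Inverse-Gamma(6, 1169/20)
obs 4: x=-5 → posterior Inverse-Gamma(13/2, 1979/20)
obs 5: x=1 → posterior Inverse-Gamma(7, 2069/20)
obs 6: x=4 → posterior Inverse-Gamma(15/2, 2069/20)
obs 7: x=7/4 → posterior Inverse-Gamma(8, 16957/160)
obs 8: x=-1 → posterior Inverse-Gamma(17/2, 18957/160)
obs 9: x=5 → posterior Inverse-Gamma(9, 19037/160)
obs 10: x=-3/2 → posterior Inverse-Gamma(19/2, 21457/160)
obs 11: x=-4 → posterior Inverse-Gamma(10, 26577/160)
obs 12: x=-1 → posterior Inverse-Gamma(21/2, 28577/160)
obs 13: x=2 → posterior Inverse-Gamma(11, 28897/160)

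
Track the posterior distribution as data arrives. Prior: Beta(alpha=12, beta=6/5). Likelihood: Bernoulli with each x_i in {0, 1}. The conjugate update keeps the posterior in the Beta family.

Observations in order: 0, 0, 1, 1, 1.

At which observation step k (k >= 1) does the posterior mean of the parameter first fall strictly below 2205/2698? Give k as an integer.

k = 2

obs 1: x=0 → posterior Beta(12, 11/5)
obs 2: x=0 → posterior Beta(12, 16/5)
obs 3: x=1 → posterior Beta(13, 16/5)
obs 4: x=1 → posterior Beta(14, 16/5)
obs 5: x=1 → posterior Beta(15, 16/5)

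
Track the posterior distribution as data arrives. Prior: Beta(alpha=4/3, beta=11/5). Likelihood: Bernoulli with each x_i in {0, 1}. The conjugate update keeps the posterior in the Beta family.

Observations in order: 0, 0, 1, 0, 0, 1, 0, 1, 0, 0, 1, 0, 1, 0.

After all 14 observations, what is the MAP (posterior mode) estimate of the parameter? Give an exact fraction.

obs 1: x=0 → posterior Beta(4/3, 16/5)
obs 2: x=0 → posterior Beta(4/3, 21/5)
obs 3: x=1 → posterior Beta(7/3, 21/5)
obs 4: x=0 → posterior Beta(7/3, 26/5)
obs 5: x=0 → posterior Beta(7/3, 31/5)
obs 6: x=1 → posterior Beta(10/3, 31/5)
obs 7: x=0 → posterior Beta(10/3, 36/5)
obs 8: x=1 → posterior Beta(13/3, 36/5)
obs 9: x=0 → posterior Beta(13/3, 41/5)
obs 10: x=0 → posterior Beta(13/3, 46/5)
obs 11: x=1 → posterior Beta(16/3, 46/5)
obs 12: x=0 → posterior Beta(16/3, 51/5)
obs 13: x=1 → posterior Beta(19/3, 51/5)
obs 14: x=0 → posterior Beta(19/3, 56/5)

80/233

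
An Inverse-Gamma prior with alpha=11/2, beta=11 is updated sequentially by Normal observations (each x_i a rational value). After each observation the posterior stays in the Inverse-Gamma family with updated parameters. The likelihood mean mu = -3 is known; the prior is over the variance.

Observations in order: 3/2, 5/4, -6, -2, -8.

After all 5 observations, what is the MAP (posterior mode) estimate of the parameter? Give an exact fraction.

obs 1: x=3/2 → posterior Inverse-Gamma(6, 169/8)
obs 2: x=5/4 → posterior Inverse-Gamma(13/2, 965/32)
obs 3: x=-6 → posterior Inverse-Gamma(7, 1109/32)
obs 4: x=-2 → posterior Inverse-Gamma(15/2, 1125/32)
obs 5: x=-8 → posterior Inverse-Gamma(8, 1525/32)

1525/288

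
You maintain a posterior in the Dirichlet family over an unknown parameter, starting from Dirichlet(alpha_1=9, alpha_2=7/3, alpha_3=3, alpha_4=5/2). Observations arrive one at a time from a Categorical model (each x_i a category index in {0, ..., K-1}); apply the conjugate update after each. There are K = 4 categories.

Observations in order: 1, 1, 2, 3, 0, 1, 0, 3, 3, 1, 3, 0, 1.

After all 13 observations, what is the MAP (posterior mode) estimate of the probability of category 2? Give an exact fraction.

obs 1: x=1 → posterior Dirichlet(9, 10/3, 3, 5/2)
obs 2: x=1 → posterior Dirichlet(9, 13/3, 3, 5/2)
obs 3: x=2 → posterior Dirichlet(9, 13/3, 4, 5/2)
obs 4: x=3 → posterior Dirichlet(9, 13/3, 4, 7/2)
obs 5: x=0 → posterior Dirichlet(10, 13/3, 4, 7/2)
obs 6: x=1 → posterior Dirichlet(10, 16/3, 4, 7/2)
obs 7: x=0 → posterior Dirichlet(11, 16/3, 4, 7/2)
obs 8: x=3 → posterior Dirichlet(11, 16/3, 4, 9/2)
obs 9: x=3 → posterior Dirichlet(11, 16/3, 4, 11/2)
obs 10: x=1 → posterior Dirichlet(11, 19/3, 4, 11/2)
obs 11: x=3 → posterior Dirichlet(11, 19/3, 4, 13/2)
obs 12: x=0 → posterior Dirichlet(12, 19/3, 4, 13/2)
obs 13: x=1 → posterior Dirichlet(12, 22/3, 4, 13/2)

18/155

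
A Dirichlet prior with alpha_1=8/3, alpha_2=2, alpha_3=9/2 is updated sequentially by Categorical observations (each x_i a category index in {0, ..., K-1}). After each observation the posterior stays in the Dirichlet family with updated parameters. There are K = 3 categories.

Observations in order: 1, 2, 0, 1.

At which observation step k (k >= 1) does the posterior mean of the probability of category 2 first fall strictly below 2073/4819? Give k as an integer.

obs 1: x=1 → posterior Dirichlet(8/3, 3, 9/2)
obs 2: x=2 → posterior Dirichlet(8/3, 3, 11/2)
obs 3: x=0 → posterior Dirichlet(11/3, 3, 11/2)
obs 4: x=1 → posterior Dirichlet(11/3, 4, 11/2)

k = 4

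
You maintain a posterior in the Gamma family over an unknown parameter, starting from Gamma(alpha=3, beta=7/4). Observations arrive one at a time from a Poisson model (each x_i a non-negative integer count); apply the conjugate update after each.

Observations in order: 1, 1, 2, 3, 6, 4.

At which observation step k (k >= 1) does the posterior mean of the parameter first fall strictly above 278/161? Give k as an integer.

k = 4

obs 1: x=1 → posterior Gamma(4, 11/4)
obs 2: x=1 → posterior Gamma(5, 15/4)
obs 3: x=2 → posterior Gamma(7, 19/4)
obs 4: x=3 → posterior Gamma(10, 23/4)
obs 5: x=6 → posterior Gamma(16, 27/4)
obs 6: x=4 → posterior Gamma(20, 31/4)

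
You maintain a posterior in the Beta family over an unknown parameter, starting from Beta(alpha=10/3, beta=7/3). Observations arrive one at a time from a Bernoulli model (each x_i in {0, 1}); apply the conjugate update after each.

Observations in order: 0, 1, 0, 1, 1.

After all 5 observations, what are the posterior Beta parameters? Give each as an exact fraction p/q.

obs 1: x=0 → posterior Beta(10/3, 10/3)
obs 2: x=1 → posterior Beta(13/3, 10/3)
obs 3: x=0 → posterior Beta(13/3, 13/3)
obs 4: x=1 → posterior Beta(16/3, 13/3)
obs 5: x=1 → posterior Beta(19/3, 13/3)

alpha=19/3, beta=13/3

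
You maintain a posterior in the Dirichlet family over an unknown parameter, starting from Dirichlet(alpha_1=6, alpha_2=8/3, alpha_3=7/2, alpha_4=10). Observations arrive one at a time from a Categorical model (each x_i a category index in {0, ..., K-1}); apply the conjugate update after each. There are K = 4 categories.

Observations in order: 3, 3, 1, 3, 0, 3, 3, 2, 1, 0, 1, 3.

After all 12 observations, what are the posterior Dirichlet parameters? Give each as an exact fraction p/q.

obs 1: x=3 → posterior Dirichlet(6, 8/3, 7/2, 11)
obs 2: x=3 → posterior Dirichlet(6, 8/3, 7/2, 12)
obs 3: x=1 → posterior Dirichlet(6, 11/3, 7/2, 12)
obs 4: x=3 → posterior Dirichlet(6, 11/3, 7/2, 13)
obs 5: x=0 → posterior Dirichlet(7, 11/3, 7/2, 13)
obs 6: x=3 → posterior Dirichlet(7, 11/3, 7/2, 14)
obs 7: x=3 → posterior Dirichlet(7, 11/3, 7/2, 15)
obs 8: x=2 → posterior Dirichlet(7, 11/3, 9/2, 15)
obs 9: x=1 → posterior Dirichlet(7, 14/3, 9/2, 15)
obs 10: x=0 → posterior Dirichlet(8, 14/3, 9/2, 15)
obs 11: x=1 → posterior Dirichlet(8, 17/3, 9/2, 15)
obs 12: x=3 → posterior Dirichlet(8, 17/3, 9/2, 16)

alpha_1=8, alpha_2=17/3, alpha_3=9/2, alpha_4=16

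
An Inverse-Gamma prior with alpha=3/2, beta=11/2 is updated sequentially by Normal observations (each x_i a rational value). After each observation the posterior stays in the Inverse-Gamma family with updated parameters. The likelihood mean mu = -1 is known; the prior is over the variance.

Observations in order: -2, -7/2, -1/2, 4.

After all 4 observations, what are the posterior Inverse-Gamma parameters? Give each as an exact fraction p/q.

obs 1: x=-2 → posterior Inverse-Gamma(2, 6)
obs 2: x=-7/2 → posterior Inverse-Gamma(5/2, 73/8)
obs 3: x=-1/2 → posterior Inverse-Gamma(3, 37/4)
obs 4: x=4 → posterior Inverse-Gamma(7/2, 87/4)

alpha=7/2, beta=87/4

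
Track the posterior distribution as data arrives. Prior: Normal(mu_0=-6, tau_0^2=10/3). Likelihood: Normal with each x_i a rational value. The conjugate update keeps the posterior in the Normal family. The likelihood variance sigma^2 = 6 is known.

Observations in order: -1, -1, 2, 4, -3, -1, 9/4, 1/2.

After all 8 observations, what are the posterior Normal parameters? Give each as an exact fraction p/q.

obs 1: x=-1 → posterior Normal(-59/14, 15/7)
obs 2: x=-1 → posterior Normal(-64/19, 30/19)
obs 3: x=2 → posterior Normal(-9/4, 5/4)
obs 4: x=4 → posterior Normal(-34/29, 30/29)
obs 5: x=-3 → posterior Normal(-49/34, 15/17)
obs 6: x=-1 → posterior Normal(-18/13, 10/13)
obs 7: x=9/4 → posterior Normal(-171/176, 15/22)
obs 8: x=1/2 → posterior Normal(-23/28, 30/49)

mu_0=-23/28, tau_0^2=30/49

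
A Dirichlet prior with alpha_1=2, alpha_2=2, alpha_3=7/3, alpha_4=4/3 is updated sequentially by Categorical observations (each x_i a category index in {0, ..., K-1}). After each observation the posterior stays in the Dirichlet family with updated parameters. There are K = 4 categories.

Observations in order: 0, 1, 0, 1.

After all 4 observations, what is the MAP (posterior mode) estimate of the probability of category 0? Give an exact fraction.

obs 1: x=0 → posterior Dirichlet(3, 2, 7/3, 4/3)
obs 2: x=1 → posterior Dirichlet(3, 3, 7/3, 4/3)
obs 3: x=0 → posterior Dirichlet(4, 3, 7/3, 4/3)
obs 4: x=1 → posterior Dirichlet(4, 4, 7/3, 4/3)

9/23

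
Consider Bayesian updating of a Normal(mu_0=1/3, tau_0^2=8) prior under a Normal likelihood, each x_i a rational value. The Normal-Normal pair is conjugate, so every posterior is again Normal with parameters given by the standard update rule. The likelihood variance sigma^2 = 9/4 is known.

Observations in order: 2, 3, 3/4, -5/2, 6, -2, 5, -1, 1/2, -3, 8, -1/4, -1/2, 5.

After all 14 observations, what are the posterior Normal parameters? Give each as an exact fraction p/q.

obs 1: x=2 → posterior Normal(67/41, 72/41)
obs 2: x=3 → posterior Normal(163/73, 72/73)
obs 3: x=3/4 → posterior Normal(187/105, 24/35)
obs 4: x=-5/2 → posterior Normal(107/137, 72/137)
obs 5: x=6 → posterior Normal(23/13, 72/169)
obs 6: x=-2 → posterior Normal(235/201, 24/67)
obs 7: x=5 → posterior Normal(395/233, 72/233)
obs 8: x=-1 → posterior Normal(363/265, 72/265)
obs 9: x=1/2 → posterior Normal(379/297, 8/33)
obs 10: x=-3 → posterior Normal(283/329, 72/329)
obs 11: x=8 → posterior Normal(539/361, 72/361)
obs 12: x=-1/4 → posterior Normal(177/131, 24/131)
obs 13: x=-1/2 → posterior Normal(103/85, 72/425)
obs 14: x=5 → posterior Normal(675/457, 72/457)

mu_0=675/457, tau_0^2=72/457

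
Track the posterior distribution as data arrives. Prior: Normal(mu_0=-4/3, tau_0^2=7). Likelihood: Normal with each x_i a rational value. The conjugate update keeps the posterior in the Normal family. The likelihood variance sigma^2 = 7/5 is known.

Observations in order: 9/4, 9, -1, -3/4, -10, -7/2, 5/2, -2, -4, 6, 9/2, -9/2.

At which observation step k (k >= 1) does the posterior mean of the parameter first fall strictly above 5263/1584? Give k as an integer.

obs 1: x=9/4 → posterior Normal(119/72, 7/6)
obs 2: x=9 → posterior Normal(659/132, 7/11)
obs 3: x=-1 → posterior Normal(599/192, 7/16)
obs 4: x=-3/4 → posterior Normal(277/126, 1/3)
obs 5: x=-10 → posterior Normal(-23/156, 7/26)
obs 6: x=-7/2 → posterior Normal(-64/93, 7/31)
obs 7: x=5/2 → posterior Normal(-53/216, 7/36)
obs 8: x=-2 → posterior Normal(-113/246, 7/41)
obs 9: x=-4 → posterior Normal(-233/276, 7/46)
obs 10: x=6 → posterior Normal(-53/306, 7/51)
obs 11: x=9/2 → posterior Normal(41/168, 1/8)
obs 12: x=-9/2 → posterior Normal(-53/366, 7/61)

k = 2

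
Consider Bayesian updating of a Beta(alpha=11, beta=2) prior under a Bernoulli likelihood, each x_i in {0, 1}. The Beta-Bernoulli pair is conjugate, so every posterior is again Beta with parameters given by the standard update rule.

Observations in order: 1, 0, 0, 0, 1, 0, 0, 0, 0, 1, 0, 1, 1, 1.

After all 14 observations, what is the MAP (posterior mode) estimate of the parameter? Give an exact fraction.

obs 1: x=1 → posterior Beta(12, 2)
obs 2: x=0 → posterior Beta(12, 3)
obs 3: x=0 → posterior Beta(12, 4)
obs 4: x=0 → posterior Beta(12, 5)
obs 5: x=1 → posterior Beta(13, 5)
obs 6: x=0 → posterior Beta(13, 6)
obs 7: x=0 → posterior Beta(13, 7)
obs 8: x=0 → posterior Beta(13, 8)
obs 9: x=0 → posterior Beta(13, 9)
obs 10: x=1 → posterior Beta(14, 9)
obs 11: x=0 → posterior Beta(14, 10)
obs 12: x=1 → posterior Beta(15, 10)
obs 13: x=1 → posterior Beta(16, 10)
obs 14: x=1 → posterior Beta(17, 10)

16/25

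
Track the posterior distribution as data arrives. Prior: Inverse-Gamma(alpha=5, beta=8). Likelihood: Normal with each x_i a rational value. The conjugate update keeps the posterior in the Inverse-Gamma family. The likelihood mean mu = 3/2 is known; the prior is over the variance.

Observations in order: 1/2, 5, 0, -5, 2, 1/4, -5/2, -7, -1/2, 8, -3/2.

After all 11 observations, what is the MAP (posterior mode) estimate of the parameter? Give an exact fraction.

obs 1: x=1/2 → posterior Inverse-Gamma(11/2, 17/2)
obs 2: x=5 → posterior Inverse-Gamma(6, 117/8)
obs 3: x=0 → posterior Inverse-Gamma(13/2, 63/4)
obs 4: x=-5 → posterior Inverse-Gamma(7, 295/8)
obs 5: x=2 → posterior Inverse-Gamma(15/2, 37)
obs 6: x=1/4 → posterior Inverse-Gamma(8, 1209/32)
obs 7: x=-5/2 → posterior Inverse-Gamma(17/2, 1465/32)
obs 8: x=-7 → posterior Inverse-Gamma(9, 2621/32)
obs 9: x=-1/2 → posterior Inverse-Gamma(19/2, 2685/32)
obs 10: x=8 → posterior Inverse-Gamma(10, 3361/32)
obs 11: x=-3/2 → posterior Inverse-Gamma(21/2, 3505/32)

3505/368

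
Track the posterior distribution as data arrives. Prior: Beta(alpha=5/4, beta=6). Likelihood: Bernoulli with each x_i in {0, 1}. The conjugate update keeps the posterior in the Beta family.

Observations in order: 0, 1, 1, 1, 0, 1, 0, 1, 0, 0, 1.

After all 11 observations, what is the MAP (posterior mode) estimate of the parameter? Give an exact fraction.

5/13

obs 1: x=0 → posterior Beta(5/4, 7)
obs 2: x=1 → posterior Beta(9/4, 7)
obs 3: x=1 → posterior Beta(13/4, 7)
obs 4: x=1 → posterior Beta(17/4, 7)
obs 5: x=0 → posterior Beta(17/4, 8)
obs 6: x=1 → posterior Beta(21/4, 8)
obs 7: x=0 → posterior Beta(21/4, 9)
obs 8: x=1 → posterior Beta(25/4, 9)
obs 9: x=0 → posterior Beta(25/4, 10)
obs 10: x=0 → posterior Beta(25/4, 11)
obs 11: x=1 → posterior Beta(29/4, 11)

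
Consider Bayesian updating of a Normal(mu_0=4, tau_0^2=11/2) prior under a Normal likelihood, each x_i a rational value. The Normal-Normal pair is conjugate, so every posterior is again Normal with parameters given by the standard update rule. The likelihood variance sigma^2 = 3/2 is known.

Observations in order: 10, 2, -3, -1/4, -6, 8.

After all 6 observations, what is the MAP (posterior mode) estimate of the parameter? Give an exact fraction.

521/276

obs 1: x=10 → posterior Normal(61/7, 33/28)
obs 2: x=2 → posterior Normal(144/25, 33/50)
obs 3: x=-3 → posterior Normal(37/12, 11/24)
obs 4: x=-1/4 → posterior Normal(433/188, 33/94)
obs 5: x=-6 → posterior Normal(169/232, 33/116)
obs 6: x=8 → posterior Normal(521/276, 11/46)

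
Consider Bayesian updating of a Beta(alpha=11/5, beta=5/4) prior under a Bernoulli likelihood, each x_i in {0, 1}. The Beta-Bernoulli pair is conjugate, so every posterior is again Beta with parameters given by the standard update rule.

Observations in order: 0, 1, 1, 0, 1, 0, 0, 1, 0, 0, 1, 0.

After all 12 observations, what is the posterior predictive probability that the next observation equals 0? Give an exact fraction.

obs 1: x=0 → posterior Beta(11/5, 9/4)
obs 2: x=1 → posterior Beta(16/5, 9/4)
obs 3: x=1 → posterior Beta(21/5, 9/4)
obs 4: x=0 → posterior Beta(21/5, 13/4)
obs 5: x=1 → posterior Beta(26/5, 13/4)
obs 6: x=0 → posterior Beta(26/5, 17/4)
obs 7: x=0 → posterior Beta(26/5, 21/4)
obs 8: x=1 → posterior Beta(31/5, 21/4)
obs 9: x=0 → posterior Beta(31/5, 25/4)
obs 10: x=0 → posterior Beta(31/5, 29/4)
obs 11: x=1 → posterior Beta(36/5, 29/4)
obs 12: x=0 → posterior Beta(36/5, 33/4)

55/103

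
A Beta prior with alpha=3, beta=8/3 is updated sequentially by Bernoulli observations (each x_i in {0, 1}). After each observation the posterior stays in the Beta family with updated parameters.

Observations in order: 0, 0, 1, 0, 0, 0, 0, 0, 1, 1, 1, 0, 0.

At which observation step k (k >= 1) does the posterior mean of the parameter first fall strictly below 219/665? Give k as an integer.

obs 1: x=0 → posterior Beta(3, 11/3)
obs 2: x=0 → posterior Beta(3, 14/3)
obs 3: x=1 → posterior Beta(4, 14/3)
obs 4: x=0 → posterior Beta(4, 17/3)
obs 5: x=0 → posterior Beta(4, 20/3)
obs 6: x=0 → posterior Beta(4, 23/3)
obs 7: x=0 → posterior Beta(4, 26/3)
obs 8: x=0 → posterior Beta(4, 29/3)
obs 9: x=1 → posterior Beta(5, 29/3)
obs 10: x=1 → posterior Beta(6, 29/3)
obs 11: x=1 → posterior Beta(7, 29/3)
obs 12: x=0 → posterior Beta(7, 32/3)
obs 13: x=0 → posterior Beta(7, 35/3)

k = 7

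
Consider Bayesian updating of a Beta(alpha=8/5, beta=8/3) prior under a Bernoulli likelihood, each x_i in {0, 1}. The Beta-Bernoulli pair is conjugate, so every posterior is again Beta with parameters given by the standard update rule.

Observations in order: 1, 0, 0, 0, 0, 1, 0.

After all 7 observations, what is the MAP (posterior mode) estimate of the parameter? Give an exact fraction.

obs 1: x=1 → posterior Beta(13/5, 8/3)
obs 2: x=0 → posterior Beta(13/5, 11/3)
obs 3: x=0 → posterior Beta(13/5, 14/3)
obs 4: x=0 → posterior Beta(13/5, 17/3)
obs 5: x=0 → posterior Beta(13/5, 20/3)
obs 6: x=1 → posterior Beta(18/5, 20/3)
obs 7: x=0 → posterior Beta(18/5, 23/3)

39/139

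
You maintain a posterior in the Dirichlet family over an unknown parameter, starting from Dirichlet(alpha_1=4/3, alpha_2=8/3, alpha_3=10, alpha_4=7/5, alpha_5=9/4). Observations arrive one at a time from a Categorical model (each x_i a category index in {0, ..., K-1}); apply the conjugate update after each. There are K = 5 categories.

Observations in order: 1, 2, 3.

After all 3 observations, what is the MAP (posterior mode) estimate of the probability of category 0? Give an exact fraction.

obs 1: x=1 → posterior Dirichlet(4/3, 11/3, 10, 7/5, 9/4)
obs 2: x=2 → posterior Dirichlet(4/3, 11/3, 11, 7/5, 9/4)
obs 3: x=3 → posterior Dirichlet(4/3, 11/3, 11, 12/5, 9/4)

20/939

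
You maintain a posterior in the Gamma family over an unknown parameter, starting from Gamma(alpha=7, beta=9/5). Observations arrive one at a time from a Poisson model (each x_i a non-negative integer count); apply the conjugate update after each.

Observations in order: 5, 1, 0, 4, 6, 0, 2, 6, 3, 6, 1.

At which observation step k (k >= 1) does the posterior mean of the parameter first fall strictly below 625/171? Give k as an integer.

obs 1: x=5 → posterior Gamma(12, 14/5)
obs 2: x=1 → posterior Gamma(13, 19/5)
obs 3: x=0 → posterior Gamma(13, 24/5)
obs 4: x=4 → posterior Gamma(17, 29/5)
obs 5: x=6 → posterior Gamma(23, 34/5)
obs 6: x=0 → posterior Gamma(23, 39/5)
obs 7: x=2 → posterior Gamma(25, 44/5)
obs 8: x=6 → posterior Gamma(31, 49/5)
obs 9: x=3 → posterior Gamma(34, 54/5)
obs 10: x=6 → posterior Gamma(40, 59/5)
obs 11: x=1 → posterior Gamma(41, 64/5)

k = 2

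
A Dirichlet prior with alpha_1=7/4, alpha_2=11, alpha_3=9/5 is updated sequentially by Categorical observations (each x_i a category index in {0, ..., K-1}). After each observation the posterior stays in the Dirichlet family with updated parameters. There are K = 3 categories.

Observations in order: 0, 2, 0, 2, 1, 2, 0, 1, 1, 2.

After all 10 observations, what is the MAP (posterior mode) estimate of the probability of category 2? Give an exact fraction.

96/431

obs 1: x=0 → posterior Dirichlet(11/4, 11, 9/5)
obs 2: x=2 → posterior Dirichlet(11/4, 11, 14/5)
obs 3: x=0 → posterior Dirichlet(15/4, 11, 14/5)
obs 4: x=2 → posterior Dirichlet(15/4, 11, 19/5)
obs 5: x=1 → posterior Dirichlet(15/4, 12, 19/5)
obs 6: x=2 → posterior Dirichlet(15/4, 12, 24/5)
obs 7: x=0 → posterior Dirichlet(19/4, 12, 24/5)
obs 8: x=1 → posterior Dirichlet(19/4, 13, 24/5)
obs 9: x=1 → posterior Dirichlet(19/4, 14, 24/5)
obs 10: x=2 → posterior Dirichlet(19/4, 14, 29/5)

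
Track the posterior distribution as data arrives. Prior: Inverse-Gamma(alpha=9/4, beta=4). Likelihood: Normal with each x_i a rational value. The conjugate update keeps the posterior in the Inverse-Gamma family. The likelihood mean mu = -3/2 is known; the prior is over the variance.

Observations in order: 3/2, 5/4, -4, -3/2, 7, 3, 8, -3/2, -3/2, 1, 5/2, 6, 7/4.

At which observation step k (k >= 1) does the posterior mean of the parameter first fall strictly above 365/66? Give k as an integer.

k = 3

obs 1: x=3/2 → posterior Inverse-Gamma(11/4, 17/2)
obs 2: x=5/4 → posterior Inverse-Gamma(13/4, 393/32)
obs 3: x=-4 → posterior Inverse-Gamma(15/4, 493/32)
obs 4: x=-3/2 → posterior Inverse-Gamma(17/4, 493/32)
obs 5: x=7 → posterior Inverse-Gamma(19/4, 1649/32)
obs 6: x=3 → posterior Inverse-Gamma(21/4, 1973/32)
obs 7: x=8 → posterior Inverse-Gamma(23/4, 3417/32)
obs 8: x=-3/2 → posterior Inverse-Gamma(25/4, 3417/32)
obs 9: x=-3/2 → posterior Inverse-Gamma(27/4, 3417/32)
obs 10: x=1 → posterior Inverse-Gamma(29/4, 3517/32)
obs 11: x=5/2 → posterior Inverse-Gamma(31/4, 3773/32)
obs 12: x=6 → posterior Inverse-Gamma(33/4, 4673/32)
obs 13: x=7/4 → posterior Inverse-Gamma(35/4, 2421/16)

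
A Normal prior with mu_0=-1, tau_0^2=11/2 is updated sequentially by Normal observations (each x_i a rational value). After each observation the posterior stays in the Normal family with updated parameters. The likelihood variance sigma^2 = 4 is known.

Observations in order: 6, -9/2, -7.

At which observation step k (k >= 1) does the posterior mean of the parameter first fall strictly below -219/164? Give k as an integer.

k = 3

obs 1: x=6 → posterior Normal(58/19, 44/19)
obs 2: x=-9/2 → posterior Normal(17/60, 22/15)
obs 3: x=-7 → posterior Normal(-137/82, 44/41)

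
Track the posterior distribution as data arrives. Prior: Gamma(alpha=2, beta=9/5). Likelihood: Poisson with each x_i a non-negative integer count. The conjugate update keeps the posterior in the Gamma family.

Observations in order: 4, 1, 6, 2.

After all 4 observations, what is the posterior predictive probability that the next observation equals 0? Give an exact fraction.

8629188747598184440949/93795878551873643905024

obs 1: x=4 → posterior Gamma(6, 14/5)
obs 2: x=1 → posterior Gamma(7, 19/5)
obs 3: x=6 → posterior Gamma(13, 24/5)
obs 4: x=2 → posterior Gamma(15, 29/5)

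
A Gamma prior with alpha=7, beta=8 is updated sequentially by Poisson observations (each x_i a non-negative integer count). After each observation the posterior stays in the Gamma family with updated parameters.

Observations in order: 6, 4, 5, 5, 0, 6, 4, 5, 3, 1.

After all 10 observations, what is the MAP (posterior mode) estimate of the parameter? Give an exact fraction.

5/2

obs 1: x=6 → posterior Gamma(13, 9)
obs 2: x=4 → posterior Gamma(17, 10)
obs 3: x=5 → posterior Gamma(22, 11)
obs 4: x=5 → posterior Gamma(27, 12)
obs 5: x=0 → posterior Gamma(27, 13)
obs 6: x=6 → posterior Gamma(33, 14)
obs 7: x=4 → posterior Gamma(37, 15)
obs 8: x=5 → posterior Gamma(42, 16)
obs 9: x=3 → posterior Gamma(45, 17)
obs 10: x=1 → posterior Gamma(46, 18)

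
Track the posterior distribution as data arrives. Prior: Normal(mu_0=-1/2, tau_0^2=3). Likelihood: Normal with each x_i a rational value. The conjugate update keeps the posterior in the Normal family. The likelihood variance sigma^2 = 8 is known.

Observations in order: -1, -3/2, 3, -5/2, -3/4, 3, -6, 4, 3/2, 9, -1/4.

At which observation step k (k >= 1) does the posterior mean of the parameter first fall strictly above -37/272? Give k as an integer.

obs 1: x=-1 → posterior Normal(-7/11, 24/11)
obs 2: x=-3/2 → posterior Normal(-23/28, 12/7)
obs 3: x=3 → posterior Normal(-5/34, 24/17)
obs 4: x=-5/2 → posterior Normal(-1/2, 6/5)
obs 5: x=-3/4 → posterior Normal(-49/92, 24/23)
obs 6: x=3 → posterior Normal(-1/8, 12/13)
obs 7: x=-6 → posterior Normal(-85/116, 24/29)
obs 8: x=4 → posterior Normal(-37/128, 3/4)
obs 9: x=3/2 → posterior Normal(-19/140, 24/35)
obs 10: x=9 → posterior Normal(89/152, 12/19)
obs 11: x=-1/4 → posterior Normal(43/82, 24/41)

k = 6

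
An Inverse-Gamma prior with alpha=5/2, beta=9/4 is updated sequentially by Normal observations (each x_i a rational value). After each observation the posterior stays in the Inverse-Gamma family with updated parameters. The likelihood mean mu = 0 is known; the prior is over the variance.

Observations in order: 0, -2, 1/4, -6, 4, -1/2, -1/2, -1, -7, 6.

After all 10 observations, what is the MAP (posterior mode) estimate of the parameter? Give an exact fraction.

2353/272

obs 1: x=0 → posterior Inverse-Gamma(3, 9/4)
obs 2: x=-2 → posterior Inverse-Gamma(7/2, 17/4)
obs 3: x=1/4 → posterior Inverse-Gamma(4, 137/32)
obs 4: x=-6 → posterior Inverse-Gamma(9/2, 713/32)
obs 5: x=4 → posterior Inverse-Gamma(5, 969/32)
obs 6: x=-1/2 → posterior Inverse-Gamma(11/2, 973/32)
obs 7: x=-1/2 → posterior Inverse-Gamma(6, 977/32)
obs 8: x=-1 → posterior Inverse-Gamma(13/2, 993/32)
obs 9: x=-7 → posterior Inverse-Gamma(7, 1777/32)
obs 10: x=6 → posterior Inverse-Gamma(15/2, 2353/32)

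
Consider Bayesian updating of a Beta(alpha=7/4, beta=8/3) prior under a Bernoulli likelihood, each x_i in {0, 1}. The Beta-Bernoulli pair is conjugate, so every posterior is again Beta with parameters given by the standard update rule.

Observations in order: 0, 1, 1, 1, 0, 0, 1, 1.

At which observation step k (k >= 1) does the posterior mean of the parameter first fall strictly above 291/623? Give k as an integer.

k = 3

obs 1: x=0 → posterior Beta(7/4, 11/3)
obs 2: x=1 → posterior Beta(11/4, 11/3)
obs 3: x=1 → posterior Beta(15/4, 11/3)
obs 4: x=1 → posterior Beta(19/4, 11/3)
obs 5: x=0 → posterior Beta(19/4, 14/3)
obs 6: x=0 → posterior Beta(19/4, 17/3)
obs 7: x=1 → posterior Beta(23/4, 17/3)
obs 8: x=1 → posterior Beta(27/4, 17/3)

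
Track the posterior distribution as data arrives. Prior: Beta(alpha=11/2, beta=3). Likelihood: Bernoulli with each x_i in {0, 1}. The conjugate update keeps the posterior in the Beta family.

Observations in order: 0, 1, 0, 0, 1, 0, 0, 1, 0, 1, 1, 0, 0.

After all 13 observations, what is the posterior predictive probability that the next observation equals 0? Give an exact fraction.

22/43

obs 1: x=0 → posterior Beta(11/2, 4)
obs 2: x=1 → posterior Beta(13/2, 4)
obs 3: x=0 → posterior Beta(13/2, 5)
obs 4: x=0 → posterior Beta(13/2, 6)
obs 5: x=1 → posterior Beta(15/2, 6)
obs 6: x=0 → posterior Beta(15/2, 7)
obs 7: x=0 → posterior Beta(15/2, 8)
obs 8: x=1 → posterior Beta(17/2, 8)
obs 9: x=0 → posterior Beta(17/2, 9)
obs 10: x=1 → posterior Beta(19/2, 9)
obs 11: x=1 → posterior Beta(21/2, 9)
obs 12: x=0 → posterior Beta(21/2, 10)
obs 13: x=0 → posterior Beta(21/2, 11)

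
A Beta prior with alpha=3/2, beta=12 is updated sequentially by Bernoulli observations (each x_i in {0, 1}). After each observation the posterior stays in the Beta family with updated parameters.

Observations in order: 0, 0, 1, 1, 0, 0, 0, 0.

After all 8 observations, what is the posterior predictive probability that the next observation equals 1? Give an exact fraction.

7/43

obs 1: x=0 → posterior Beta(3/2, 13)
obs 2: x=0 → posterior Beta(3/2, 14)
obs 3: x=1 → posterior Beta(5/2, 14)
obs 4: x=1 → posterior Beta(7/2, 14)
obs 5: x=0 → posterior Beta(7/2, 15)
obs 6: x=0 → posterior Beta(7/2, 16)
obs 7: x=0 → posterior Beta(7/2, 17)
obs 8: x=0 → posterior Beta(7/2, 18)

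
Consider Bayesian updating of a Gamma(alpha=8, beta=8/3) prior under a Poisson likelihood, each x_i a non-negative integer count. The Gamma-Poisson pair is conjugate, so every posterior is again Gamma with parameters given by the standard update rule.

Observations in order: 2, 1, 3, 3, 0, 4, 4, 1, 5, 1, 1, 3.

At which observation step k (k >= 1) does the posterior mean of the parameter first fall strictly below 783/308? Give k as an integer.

obs 1: x=2 → posterior Gamma(10, 11/3)
obs 2: x=1 → posterior Gamma(11, 14/3)
obs 3: x=3 → posterior Gamma(14, 17/3)
obs 4: x=3 → posterior Gamma(17, 20/3)
obs 5: x=0 → posterior Gamma(17, 23/3)
obs 6: x=4 → posterior Gamma(21, 26/3)
obs 7: x=4 → posterior Gamma(25, 29/3)
obs 8: x=1 → posterior Gamma(26, 32/3)
obs 9: x=5 → posterior Gamma(31, 35/3)
obs 10: x=1 → posterior Gamma(32, 38/3)
obs 11: x=1 → posterior Gamma(33, 41/3)
obs 12: x=3 → posterior Gamma(36, 44/3)

k = 2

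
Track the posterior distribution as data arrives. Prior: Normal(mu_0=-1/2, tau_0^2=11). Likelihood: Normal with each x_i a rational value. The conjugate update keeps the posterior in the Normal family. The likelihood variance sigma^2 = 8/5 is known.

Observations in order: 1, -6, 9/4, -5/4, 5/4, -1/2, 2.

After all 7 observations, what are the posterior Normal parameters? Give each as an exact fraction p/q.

mu_0=-97/524, tau_0^2=88/393

obs 1: x=1 → posterior Normal(17/21, 88/63)
obs 2: x=-6 → posterior Normal(-279/118, 44/59)
obs 3: x=9/4 → posterior Normal(-621/692, 88/173)
obs 4: x=-5/4 → posterior Normal(-56/57, 22/57)
obs 5: x=5/4 → posterior Normal(-621/1132, 88/283)
obs 6: x=-1/2 → posterior Normal(-731/1352, 44/169)
obs 7: x=2 → posterior Normal(-97/524, 88/393)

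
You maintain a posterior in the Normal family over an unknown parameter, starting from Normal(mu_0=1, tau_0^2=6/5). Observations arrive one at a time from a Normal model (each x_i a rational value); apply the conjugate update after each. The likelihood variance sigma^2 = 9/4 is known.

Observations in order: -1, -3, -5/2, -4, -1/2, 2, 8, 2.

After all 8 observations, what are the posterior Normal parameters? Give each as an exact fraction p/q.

obs 1: x=-1 → posterior Normal(7/23, 18/23)
obs 2: x=-3 → posterior Normal(-17/31, 18/31)
obs 3: x=-5/2 → posterior Normal(-37/39, 6/13)
obs 4: x=-4 → posterior Normal(-69/47, 18/47)
obs 5: x=-1/2 → posterior Normal(-73/55, 18/55)
obs 6: x=2 → posterior Normal(-19/21, 2/7)
obs 7: x=8 → posterior Normal(7/71, 18/71)
obs 8: x=2 → posterior Normal(23/79, 18/79)

mu_0=23/79, tau_0^2=18/79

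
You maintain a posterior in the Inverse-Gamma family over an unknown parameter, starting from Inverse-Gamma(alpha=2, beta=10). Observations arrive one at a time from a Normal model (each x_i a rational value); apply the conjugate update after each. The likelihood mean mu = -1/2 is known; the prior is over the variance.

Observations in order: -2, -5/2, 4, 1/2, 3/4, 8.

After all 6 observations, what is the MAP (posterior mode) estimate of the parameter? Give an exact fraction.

647/64

obs 1: x=-2 → posterior Inverse-Gamma(5/2, 89/8)
obs 2: x=-5/2 → posterior Inverse-Gamma(3, 105/8)
obs 3: x=4 → posterior Inverse-Gamma(7/2, 93/4)
obs 4: x=1/2 → posterior Inverse-Gamma(4, 95/4)
obs 5: x=3/4 → posterior Inverse-Gamma(9/2, 785/32)
obs 6: x=8 → posterior Inverse-Gamma(5, 1941/32)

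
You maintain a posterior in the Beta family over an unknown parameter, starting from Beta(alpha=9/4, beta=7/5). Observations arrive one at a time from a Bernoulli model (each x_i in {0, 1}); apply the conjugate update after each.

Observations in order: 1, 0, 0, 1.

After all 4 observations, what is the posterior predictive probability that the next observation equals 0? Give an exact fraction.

4/9

obs 1: x=1 → posterior Beta(13/4, 7/5)
obs 2: x=0 → posterior Beta(13/4, 12/5)
obs 3: x=0 → posterior Beta(13/4, 17/5)
obs 4: x=1 → posterior Beta(17/4, 17/5)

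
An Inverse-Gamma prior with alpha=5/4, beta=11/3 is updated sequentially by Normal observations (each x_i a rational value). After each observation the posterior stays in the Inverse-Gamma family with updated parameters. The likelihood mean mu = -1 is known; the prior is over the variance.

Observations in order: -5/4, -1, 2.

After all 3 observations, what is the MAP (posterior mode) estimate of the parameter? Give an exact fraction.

obs 1: x=-5/4 → posterior Inverse-Gamma(7/4, 355/96)
obs 2: x=-1 → posterior Inverse-Gamma(9/4, 355/96)
obs 3: x=2 → posterior Inverse-Gamma(11/4, 787/96)

787/360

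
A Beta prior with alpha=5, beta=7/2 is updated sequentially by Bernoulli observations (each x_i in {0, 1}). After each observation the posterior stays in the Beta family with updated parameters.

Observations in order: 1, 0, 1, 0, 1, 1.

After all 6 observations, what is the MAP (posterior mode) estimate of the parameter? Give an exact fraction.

16/25

obs 1: x=1 → posterior Beta(6, 7/2)
obs 2: x=0 → posterior Beta(6, 9/2)
obs 3: x=1 → posterior Beta(7, 9/2)
obs 4: x=0 → posterior Beta(7, 11/2)
obs 5: x=1 → posterior Beta(8, 11/2)
obs 6: x=1 → posterior Beta(9, 11/2)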